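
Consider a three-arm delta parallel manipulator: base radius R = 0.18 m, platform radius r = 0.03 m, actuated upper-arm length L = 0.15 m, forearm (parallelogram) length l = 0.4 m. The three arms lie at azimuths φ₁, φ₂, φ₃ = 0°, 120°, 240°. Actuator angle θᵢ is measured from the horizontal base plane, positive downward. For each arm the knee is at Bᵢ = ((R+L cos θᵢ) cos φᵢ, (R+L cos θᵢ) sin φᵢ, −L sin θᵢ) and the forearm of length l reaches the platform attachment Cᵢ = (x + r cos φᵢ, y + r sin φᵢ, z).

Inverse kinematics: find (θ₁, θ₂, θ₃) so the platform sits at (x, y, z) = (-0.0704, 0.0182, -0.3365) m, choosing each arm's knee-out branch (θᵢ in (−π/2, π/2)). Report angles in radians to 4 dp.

φ1=0.0° → target in arm frame (-0.0704, 0.0182)
  A=0.2204, B=-0.3365, C=(l²−L²−A²−y'²−z²)/(2L)=-0.0821
  γ=atan2(-0.3365,0.2204)=-0.9909;  ψ=arccos(-0.2042)=1.7764;  θ1=γ+ψ≈0.7855
arm 2 (φ=120.0°): x'=0.0510, y'=0.0519
  A=0.0990, B=-0.3365, C=(l²−L²−A²−y'²−z²)/(2L)=0.0392
  θ2 = atan2(B,A) + arccos(C/0.3508) = 0.1742
arm 3 (φ=240.0°): x'=0.0194, y'=-0.0701
  e−x'=0.1306;  (l²−L²−(e−x')²−y'²−z²)/2L = 0.0077
  √(A²+B²)=0.3609;  θ3 = -1.2007+1.5494 ≈ 0.3488

θ₁ = 0.7855, θ₂ = 0.1742, θ₃ = 0.3488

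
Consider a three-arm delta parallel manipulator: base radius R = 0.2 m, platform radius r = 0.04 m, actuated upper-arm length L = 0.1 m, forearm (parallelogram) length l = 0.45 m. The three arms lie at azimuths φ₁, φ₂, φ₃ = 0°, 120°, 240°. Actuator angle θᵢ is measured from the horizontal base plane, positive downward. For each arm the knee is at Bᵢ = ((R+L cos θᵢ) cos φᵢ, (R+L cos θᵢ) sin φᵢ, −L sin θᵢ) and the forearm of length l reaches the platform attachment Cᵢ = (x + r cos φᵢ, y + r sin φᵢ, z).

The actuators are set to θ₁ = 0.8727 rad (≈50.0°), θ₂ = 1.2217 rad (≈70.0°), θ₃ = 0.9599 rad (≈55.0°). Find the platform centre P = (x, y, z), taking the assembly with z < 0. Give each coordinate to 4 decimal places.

(0.0265, -0.0275, -0.4799)

φ1=0.0°: virtual centre (0.2243, 0.0000, -0.0766), radius l
arm 2 at φ=120.0°: (R−r)+L cos θ2 = 0.1942;  centre 2 = (-0.0971, 0.1682, -0.0940)
arm 3 at φ=240.0°: (R−r)+L cos θ3 = 0.2174;  centre 3 = (-0.1087, -0.1882, -0.0819)
|centre ₂|²−|centre ₁|² = -0.0096;  |centre ₃|²−|centre ₁|² = -0.0022
plane₁₂: -0.6428x+0.3364y+-0.0347z = -0.0096
Cramer: x(z) = 0.0094-0.0357z;  y(z) = -0.0107+0.0350z
sphere 1 gives Az²+Bz+C=0 with A=1.0025, B=0.1678, C=-0.1503;  B²−4AC=0.6310;  roots -0.4799, 0.3125;  negative root z = -0.4799
x = 0.0265, y = -0.0275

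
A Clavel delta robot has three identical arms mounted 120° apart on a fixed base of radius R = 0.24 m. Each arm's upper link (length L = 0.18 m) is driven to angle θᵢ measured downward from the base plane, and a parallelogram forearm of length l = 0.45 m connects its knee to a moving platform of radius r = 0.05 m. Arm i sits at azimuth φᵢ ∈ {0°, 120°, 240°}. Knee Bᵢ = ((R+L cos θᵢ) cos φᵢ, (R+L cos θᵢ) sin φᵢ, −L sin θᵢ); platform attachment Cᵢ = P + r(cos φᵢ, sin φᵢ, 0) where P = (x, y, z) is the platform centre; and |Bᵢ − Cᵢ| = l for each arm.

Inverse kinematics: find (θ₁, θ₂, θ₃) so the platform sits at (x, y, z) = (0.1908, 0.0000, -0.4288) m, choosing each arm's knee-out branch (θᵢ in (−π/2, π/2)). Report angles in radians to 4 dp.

θ₁ = 0.0875, θ₂ = 1.3091, θ₃ = 1.3091

φ1=0.0° → target in arm frame (0.1908, 0.0000)
  A cos θ + B sin θ = C:  -0.0008·cos θ + -0.4288·sin θ = -0.0383
  γ=atan2(-0.4288,-0.0008)=-1.5727;  ψ=arccos(-0.0892)=1.6601;  θ1=γ+ψ≈0.0875
arm 2 (φ=120.0°): x'=-0.0954, y'=-0.1652
  A cos θ + B sin θ = C:  0.2854·cos θ + -0.4288·sin θ = -0.3404
  θ2 = atan2(B,A) + arccos(C/0.5151) = 1.3091
rotate P by −φ3: (-0.0954, 0.1652, -0.4288)
  A cos θ + B sin θ = C:  0.2854·cos θ + -0.4288·sin θ = -0.3404
  θ3 = atan2(B,A) + arccos(C/0.5151) = 1.3091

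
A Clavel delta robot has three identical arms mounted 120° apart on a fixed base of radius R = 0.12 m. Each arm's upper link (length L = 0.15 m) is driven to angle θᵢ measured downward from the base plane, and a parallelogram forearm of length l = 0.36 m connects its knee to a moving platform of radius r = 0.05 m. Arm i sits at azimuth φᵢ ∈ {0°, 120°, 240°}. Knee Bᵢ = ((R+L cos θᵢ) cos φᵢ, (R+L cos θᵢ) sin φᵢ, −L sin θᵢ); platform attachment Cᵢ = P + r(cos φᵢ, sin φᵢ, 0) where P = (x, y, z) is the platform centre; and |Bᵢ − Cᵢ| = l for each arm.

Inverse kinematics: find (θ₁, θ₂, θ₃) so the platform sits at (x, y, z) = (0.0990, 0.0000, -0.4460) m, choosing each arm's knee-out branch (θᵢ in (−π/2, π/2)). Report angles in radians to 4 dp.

arm 1 (φ=0.0°): x'=0.0990, y'=0.0000
  e−x'=-0.0290;  (l²−L²−(e−x')²−y'²−z²)/2L = -0.3089
  √(A²+B²)=0.4469;  θ1 = -1.6357+2.3337 ≈ 0.6980
φ2=120.0° → target in arm frame (-0.0495, -0.0857)
  A=0.1195, B=-0.4460, C=(l²−L²−A²−y'²−z²)/(2L)=-0.3782
  √(A²+B²)=0.4617;  θ2 = -1.3090+2.5305 ≈ 1.2214
rotate P by −φ3: (-0.0495, 0.0857, -0.4460)
  A cos θ + B sin θ = C:  0.1195·cos θ + -0.4460·sin θ = -0.3782
  γ=atan2(-0.4460,0.1195)=-1.3090;  ψ=arccos(-0.8190)=2.5305;  θ3=γ+ψ≈1.2214

θ₁ = 0.6980, θ₂ = 1.2214, θ₃ = 1.2214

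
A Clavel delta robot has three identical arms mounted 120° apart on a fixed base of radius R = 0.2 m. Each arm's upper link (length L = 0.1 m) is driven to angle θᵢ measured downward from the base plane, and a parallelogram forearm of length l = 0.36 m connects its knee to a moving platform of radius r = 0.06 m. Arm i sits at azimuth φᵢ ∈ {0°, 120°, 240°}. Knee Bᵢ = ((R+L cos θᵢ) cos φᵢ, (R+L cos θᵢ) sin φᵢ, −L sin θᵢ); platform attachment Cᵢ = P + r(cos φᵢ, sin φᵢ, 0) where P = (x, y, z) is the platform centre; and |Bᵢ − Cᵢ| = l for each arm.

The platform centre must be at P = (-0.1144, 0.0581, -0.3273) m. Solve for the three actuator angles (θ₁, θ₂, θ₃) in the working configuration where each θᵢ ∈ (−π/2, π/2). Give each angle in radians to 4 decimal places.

θ₁ = 1.3961, θ₂ = -0.0003, θ₃ = 0.6978

φ1=0.0° → target in arm frame (-0.1144, 0.0581)
  A cos θ + B sin θ = C:  0.2544·cos θ + -0.3273·sin θ = -0.2781
  θ1 = atan2(B,A) + arccos(C/0.4145) = 1.3961
arm 2 (φ=120.0°): x'=0.1075, y'=0.0700
  A cos θ + B sin θ = C:  0.0325·cos θ + -0.3273·sin θ = 0.0326
  √(A²+B²)=0.3289;  θ2 = -1.4719+1.4716 ≈ -0.0003
rotate P by −φ3: (0.0069, -0.1281, -0.3273)
  e−x'=0.1331;  (l²−L²−(e−x')²−y'²−z²)/2L = -0.1083
  θ3 = atan2(B,A) + arccos(C/0.3533) = 0.6978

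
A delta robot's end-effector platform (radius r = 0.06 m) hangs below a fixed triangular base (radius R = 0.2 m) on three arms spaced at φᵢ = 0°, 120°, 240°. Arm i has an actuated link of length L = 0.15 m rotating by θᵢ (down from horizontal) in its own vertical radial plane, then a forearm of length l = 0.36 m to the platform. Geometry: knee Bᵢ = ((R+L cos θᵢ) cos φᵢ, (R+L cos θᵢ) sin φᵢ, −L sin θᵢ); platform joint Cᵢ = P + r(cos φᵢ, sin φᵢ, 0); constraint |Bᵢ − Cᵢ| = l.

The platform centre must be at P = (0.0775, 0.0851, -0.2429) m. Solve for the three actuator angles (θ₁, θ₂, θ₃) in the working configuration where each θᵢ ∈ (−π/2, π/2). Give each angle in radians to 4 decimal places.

arm 1 (φ=0.0°): x'=0.0775, y'=0.0851
  A=0.0625, B=-0.2429, C=(l²−L²−A²−y'²−z²)/(2L)=0.1232
  γ=atan2(-0.2429,0.0625)=-1.3190;  ψ=arccos(0.4911)=1.0575;  θ1=γ+ψ≈-0.2615
φ2=120.0° → target in arm frame (0.0349, -0.1097)
  e−x'=0.1051;  (l²−L²−(e−x')²−y'²−z²)/2L = 0.0835
  γ=atan2(-0.2429,0.1051)=-1.1626;  ψ=arccos(0.3154)=1.2500;  θ2=γ+ψ≈0.0874
rotate P by −φ3: (-0.1124, 0.0246, -0.2429)
  A=0.2524, B=-0.2429, C=(l²−L²−A²−y'²−z²)/(2L)=-0.0541
  θ3 = atan2(B,A) + arccos(C/0.3503) = 0.9598

θ₁ = -0.2615, θ₂ = 0.0874, θ₃ = 0.9598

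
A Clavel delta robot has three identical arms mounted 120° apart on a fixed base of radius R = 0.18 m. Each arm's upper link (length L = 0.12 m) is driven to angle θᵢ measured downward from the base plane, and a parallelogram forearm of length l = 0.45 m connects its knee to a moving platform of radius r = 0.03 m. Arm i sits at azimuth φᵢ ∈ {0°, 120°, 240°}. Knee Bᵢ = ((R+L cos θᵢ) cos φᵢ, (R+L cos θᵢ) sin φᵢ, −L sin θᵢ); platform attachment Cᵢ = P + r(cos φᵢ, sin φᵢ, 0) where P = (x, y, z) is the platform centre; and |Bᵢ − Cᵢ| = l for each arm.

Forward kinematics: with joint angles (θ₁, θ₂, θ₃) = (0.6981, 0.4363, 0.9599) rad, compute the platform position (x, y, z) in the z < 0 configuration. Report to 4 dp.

φ1=0.0°: virtual centre (0.2419, 0.0000, -0.0771), radius l
φ2=120.0°: virtual centre (-0.1294, 0.2241, -0.0507), radius l
O3 = (0.2188·cos240.0°, 0.2188·sin240.0°, -0.0983) = (-0.1094, -0.1895, -0.0983)
subtract pairs → two planes through P
linear system: -0.7426x+0.4482y = 0.0050−0.0528z; -0.7027x+-0.3790y = -0.0069−-0.0423z
det = 0.5964;  x = 0.0020+0.0018z,  y = 0.0146+-0.1150z
into |P−O₁|² = l²: 1.0132z² + 0.1501z + -0.1388 = 0;  Δ = 0.5849;  z = -0.4515 or 0.3034 → z<0 root = -0.4515
x = 0.0012, y = 0.0665

(0.0012, 0.0665, -0.4515)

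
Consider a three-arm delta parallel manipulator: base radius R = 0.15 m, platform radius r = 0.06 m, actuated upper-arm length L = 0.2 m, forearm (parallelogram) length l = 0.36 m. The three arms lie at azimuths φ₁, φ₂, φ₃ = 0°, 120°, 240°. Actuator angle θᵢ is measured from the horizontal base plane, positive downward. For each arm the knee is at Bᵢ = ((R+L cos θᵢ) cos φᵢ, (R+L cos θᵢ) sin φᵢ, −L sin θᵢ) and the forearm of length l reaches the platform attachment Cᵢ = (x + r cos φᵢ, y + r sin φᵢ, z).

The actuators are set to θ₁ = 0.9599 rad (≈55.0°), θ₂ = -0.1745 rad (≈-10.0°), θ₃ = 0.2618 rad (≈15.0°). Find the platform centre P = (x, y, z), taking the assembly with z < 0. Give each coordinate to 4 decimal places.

(-0.1382, 0.0462, -0.2630)

φ1=0.0°: virtual centre (0.2047, 0.0000, -0.1638), radius l
S2 = (0.2870·cos120.0°, 0.2870·sin120.0°, 0.0347) = (-0.1435, 0.2485, 0.0347)
S3 = (0.2832·cos240.0°, 0.2832·sin240.0°, -0.0518) = (-0.1416, -0.2452, -0.0518)
subtract pairs → two planes through P
plane₁₂: -0.6964x+0.4970y+0.3971z = 0.0148
det = 0.6858;  x = -0.0208+0.4464z,  y = 0.0006+-0.1735z
quadratic in z: (1.2294)z²+(0.1261)z+(-0.0519)=0, √Δ=0.5206 → z ∈ {-0.2630, 0.1605}; z = -0.2630 (taking z<0)
x = -0.1382, y = 0.0462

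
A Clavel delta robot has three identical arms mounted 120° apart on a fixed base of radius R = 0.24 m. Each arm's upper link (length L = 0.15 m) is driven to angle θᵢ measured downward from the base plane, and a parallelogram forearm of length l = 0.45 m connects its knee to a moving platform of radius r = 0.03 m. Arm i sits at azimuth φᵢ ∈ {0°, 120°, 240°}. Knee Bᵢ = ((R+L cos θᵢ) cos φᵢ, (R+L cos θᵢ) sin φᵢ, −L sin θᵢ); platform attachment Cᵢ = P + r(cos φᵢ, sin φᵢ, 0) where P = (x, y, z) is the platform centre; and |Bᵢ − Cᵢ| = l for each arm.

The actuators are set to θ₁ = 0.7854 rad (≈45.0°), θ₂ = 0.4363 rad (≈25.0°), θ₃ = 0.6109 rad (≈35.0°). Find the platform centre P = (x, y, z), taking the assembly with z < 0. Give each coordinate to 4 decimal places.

arm 1 at φ=0.0°: (R−r)+L cos θ1 = 0.3161;  centre 1 = (0.3161, 0.0000, -0.1061)
centre 2 = (0.3459·cos120.0°, 0.3459·sin120.0°, -0.0634) = (-0.1730, 0.2996, -0.0634)
arm 3 at φ=240.0°: (R−r)+L cos θ3 = 0.3329;  centre 3 = (-0.1664, -0.2883, -0.0860)
eliminate P² terms by subtracting sphere 1 from 2 and 3
plane₁₂: -0.9781x+0.5992y+0.0854z = 0.0126
det = 1.1421;  x = -0.0100+0.0641z,  y = 0.0046+-0.0378z
quadratic in z: (1.0055)z²+(0.1700)z+(-0.0849)=0, √Δ=0.6085 → z ∈ {-0.3871, 0.2181}; z = -0.3871 (taking z<0)
x = -0.0349, y = 0.0192

(-0.0349, 0.0192, -0.3871)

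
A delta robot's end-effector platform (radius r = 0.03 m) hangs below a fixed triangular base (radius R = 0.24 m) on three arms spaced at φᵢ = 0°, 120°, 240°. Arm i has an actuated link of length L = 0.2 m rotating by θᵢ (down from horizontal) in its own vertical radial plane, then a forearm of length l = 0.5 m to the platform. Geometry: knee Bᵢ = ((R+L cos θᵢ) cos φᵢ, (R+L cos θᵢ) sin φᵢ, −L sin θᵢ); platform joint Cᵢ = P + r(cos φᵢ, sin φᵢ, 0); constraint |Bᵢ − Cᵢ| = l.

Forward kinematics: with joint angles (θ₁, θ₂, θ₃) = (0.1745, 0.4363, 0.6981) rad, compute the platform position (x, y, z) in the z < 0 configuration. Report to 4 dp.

arm 1 at φ=0.0°: ρ1 = 0.4070;  O1 = (0.4070, 0.0000, -0.0347)
O2 = (0.3913·cos120.0°, 0.3913·sin120.0°, -0.0845) = (-0.1956, 0.3388, -0.0845)
O3 = (0.3632·cos240.0°, 0.3632·sin240.0°, -0.1286) = (-0.1816, -0.3146, -0.1286)
eliminate P² terms by subtracting sphere 1 from 2 and 3
plane₁₂: -1.2052x+0.6777y+-0.0996z = -0.0066
det = 1.5559;  x = 0.0107+-0.1220z,  y = 0.0092+-0.0700z
into |P−O₁|² = l²: 1.0198z² + 0.1648z + -0.0917 = 0;  Δ = 0.4011;  z = -0.3913 or 0.2297 → z<0 root = -0.3913
x = 0.0584, y = 0.0366

(0.0584, 0.0366, -0.3913)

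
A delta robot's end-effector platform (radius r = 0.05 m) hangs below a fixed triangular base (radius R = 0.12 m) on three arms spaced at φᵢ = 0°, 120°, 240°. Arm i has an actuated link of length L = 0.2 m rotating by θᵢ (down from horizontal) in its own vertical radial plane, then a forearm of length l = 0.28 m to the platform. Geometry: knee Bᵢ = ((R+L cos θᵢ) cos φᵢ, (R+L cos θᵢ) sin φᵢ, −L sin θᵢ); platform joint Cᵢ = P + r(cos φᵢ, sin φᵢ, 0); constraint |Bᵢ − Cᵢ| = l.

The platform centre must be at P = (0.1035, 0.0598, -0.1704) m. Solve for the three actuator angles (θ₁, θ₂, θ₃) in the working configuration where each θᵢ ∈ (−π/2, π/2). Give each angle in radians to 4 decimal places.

φ1=0.0° → target in arm frame (0.1035, 0.0598)
  A cos θ + B sin θ = C:  -0.0335·cos θ + -0.1704·sin θ = 0.0117
  √(A²+B²)=0.1737;  θ1 = -1.7649+1.5036 ≈ -0.2613
rotate P by −φ2: (0.0000, -0.1195, -0.1704)
  A cos θ + B sin θ = C:  0.0700·cos θ + -0.1704·sin θ = -0.0245
  √(A²+B²)=0.1842;  θ2 = -1.1812+1.7045 ≈ 0.5232
φ3=240.0° → target in arm frame (-0.1035, 0.0597)
  A=0.1735, B=-0.1704, C=(l²−L²−A²−y'²−z²)/(2L)=-0.0608
  √(A²+B²)=0.2432;  θ3 = -0.7763+1.8235 ≈ 1.0472

θ₁ = -0.2613, θ₂ = 0.5232, θ₃ = 1.0472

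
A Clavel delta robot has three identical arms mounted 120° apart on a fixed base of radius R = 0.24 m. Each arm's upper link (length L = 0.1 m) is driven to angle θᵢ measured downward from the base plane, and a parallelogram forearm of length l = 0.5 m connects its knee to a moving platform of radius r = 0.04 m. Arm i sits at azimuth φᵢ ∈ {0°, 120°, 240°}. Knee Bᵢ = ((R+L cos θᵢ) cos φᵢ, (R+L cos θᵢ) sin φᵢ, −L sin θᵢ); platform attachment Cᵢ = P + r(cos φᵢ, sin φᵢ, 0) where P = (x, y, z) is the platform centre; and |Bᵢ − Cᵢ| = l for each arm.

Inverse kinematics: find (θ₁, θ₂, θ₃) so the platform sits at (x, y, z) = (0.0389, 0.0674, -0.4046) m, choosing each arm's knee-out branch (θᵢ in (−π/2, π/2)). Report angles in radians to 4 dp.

φ1=0.0° → target in arm frame (0.0389, 0.0674)
  e−x'=0.1611;  (l²−L²−(e−x')²−y'²−z²)/2L = 0.2290
  γ=atan2(-0.4046,0.1611)=-1.1919;  ψ=arccos(0.5259)=1.0171;  θ1=γ+ψ≈-0.1748
φ2=120.0° → target in arm frame (0.0389, -0.0674)
  e−x'=0.1611;  (l²−L²−(e−x')²−y'²−z²)/2L = 0.2291
  √(A²+B²)=0.4355;  θ2 = -1.1919+1.0169 ≈ -0.1750
φ3=240.0° → target in arm frame (-0.0778, 0.0000)
  e−x'=0.2778;  (l²−L²−(e−x')²−y'²−z²)/2L = -0.0044
  θ3 = atan2(B,A) + arccos(C/0.4908) = 0.6107

θ₁ = -0.1748, θ₂ = -0.1750, θ₃ = 0.6107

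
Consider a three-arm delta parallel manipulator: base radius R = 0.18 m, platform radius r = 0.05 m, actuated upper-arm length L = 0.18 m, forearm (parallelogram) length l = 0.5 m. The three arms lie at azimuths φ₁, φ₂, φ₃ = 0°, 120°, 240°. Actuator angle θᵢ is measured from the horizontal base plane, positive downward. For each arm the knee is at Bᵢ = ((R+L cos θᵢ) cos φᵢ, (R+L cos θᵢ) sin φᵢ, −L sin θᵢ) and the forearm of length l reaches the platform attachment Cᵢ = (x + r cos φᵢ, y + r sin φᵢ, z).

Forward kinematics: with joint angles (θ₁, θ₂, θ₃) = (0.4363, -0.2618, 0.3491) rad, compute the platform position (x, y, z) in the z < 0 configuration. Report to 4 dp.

(-0.0659, 0.0864, -0.4132)

φ1=0.0°: virtual centre (0.2931, 0.0000, -0.0761), radius l
O2 = (0.3039·cos120.0°, 0.3039·sin120.0°, 0.0466) = (-0.1519, 0.2632, 0.0466)
φ3=240.0°: virtual centre (-0.1496, -0.2591, -0.0616), radius l
eliminate P² terms by subtracting sphere 1 from 2 and 3
plane₁₂: -0.8901x+0.5263y+0.2453z = 0.0028
det = 0.9272;  x = -0.0024+0.1535z,  y = 0.0012+-0.2064z
sphere 1 gives Az²+Bz+C=0 with A=1.0662, B=0.0609, C=-0.1568;  B²−4AC=0.6726;  roots -0.4132, 0.3561;  negative root z = -0.4132
x = -0.0659, y = 0.0864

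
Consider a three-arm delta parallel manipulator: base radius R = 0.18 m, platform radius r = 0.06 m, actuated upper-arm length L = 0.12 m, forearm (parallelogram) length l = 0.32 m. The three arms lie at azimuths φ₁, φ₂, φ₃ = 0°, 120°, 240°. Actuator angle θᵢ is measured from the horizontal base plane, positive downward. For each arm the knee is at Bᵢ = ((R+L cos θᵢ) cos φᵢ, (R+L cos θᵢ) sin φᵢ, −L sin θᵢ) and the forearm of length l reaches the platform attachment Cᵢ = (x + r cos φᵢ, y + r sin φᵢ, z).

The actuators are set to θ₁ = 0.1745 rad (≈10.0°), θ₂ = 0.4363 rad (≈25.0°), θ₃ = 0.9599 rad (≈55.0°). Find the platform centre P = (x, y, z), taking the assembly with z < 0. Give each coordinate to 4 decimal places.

arm 1 at φ=0.0°: ρ1 = 0.2382;  S1 = (0.2382, 0.0000, -0.0208)
S2 = (0.2288·cos120.0°, 0.2288·sin120.0°, -0.0507) = (-0.1144, 0.1981, -0.0507)
S3 = (0.1888·cos240.0°, 0.1888·sin240.0°, -0.0983) = (-0.0944, -0.1635, -0.0983)
eliminate P² terms by subtracting sphere 1 from 2 and 3
[-0.7051 0.3962 -0.0598]·P = -0.0023;  [-0.6652 -0.3271 -0.1549]·P = -0.0118
det = 0.4942;  x = 0.0110+-0.1638z,  y = 0.0139+-0.1406z
into |P−S₁|² = l²: 1.0466z² + 0.1122z + -0.0502 = 0;  Δ = 0.2226;  z = -0.2790 or 0.1718 → z<0 root = -0.2790
x = 0.0567, y = 0.0531

(0.0567, 0.0531, -0.2790)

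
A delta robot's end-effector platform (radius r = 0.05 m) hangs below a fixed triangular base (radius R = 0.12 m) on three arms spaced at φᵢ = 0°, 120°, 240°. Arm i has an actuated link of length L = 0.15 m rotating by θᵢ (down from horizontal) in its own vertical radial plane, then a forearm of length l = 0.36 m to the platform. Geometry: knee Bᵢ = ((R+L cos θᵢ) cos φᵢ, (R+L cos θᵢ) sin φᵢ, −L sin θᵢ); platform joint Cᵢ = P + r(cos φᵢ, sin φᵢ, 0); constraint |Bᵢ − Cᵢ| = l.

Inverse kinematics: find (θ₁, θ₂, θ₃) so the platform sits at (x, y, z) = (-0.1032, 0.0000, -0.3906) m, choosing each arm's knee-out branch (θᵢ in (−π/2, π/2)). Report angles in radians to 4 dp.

θ₁ = 1.0469, θ₂ = 0.5235, θ₃ = 0.5235

φ1=0.0° → target in arm frame (-0.1032, 0.0000)
  A cos θ + B sin θ = C:  0.1732·cos θ + -0.3906·sin θ = -0.2516
  √(A²+B²)=0.4273;  θ1 = -1.1534+2.2003 ≈ 1.0469
arm 2 (φ=120.0°): x'=0.0516, y'=0.0894
  A cos θ + B sin θ = C:  0.0184·cos θ + -0.3906·sin θ = -0.1793
  θ2 = atan2(B,A) + arccos(C/0.3910) = 0.5235
arm 3 (φ=240.0°): x'=0.0516, y'=-0.0894
  e−x'=0.0184;  (l²−L²−(e−x')²−y'²−z²)/2L = -0.1793
  γ=atan2(-0.3906,0.0184)=-1.5237;  ψ=arccos(-0.4586)=2.0472;  θ3=γ+ψ≈0.5235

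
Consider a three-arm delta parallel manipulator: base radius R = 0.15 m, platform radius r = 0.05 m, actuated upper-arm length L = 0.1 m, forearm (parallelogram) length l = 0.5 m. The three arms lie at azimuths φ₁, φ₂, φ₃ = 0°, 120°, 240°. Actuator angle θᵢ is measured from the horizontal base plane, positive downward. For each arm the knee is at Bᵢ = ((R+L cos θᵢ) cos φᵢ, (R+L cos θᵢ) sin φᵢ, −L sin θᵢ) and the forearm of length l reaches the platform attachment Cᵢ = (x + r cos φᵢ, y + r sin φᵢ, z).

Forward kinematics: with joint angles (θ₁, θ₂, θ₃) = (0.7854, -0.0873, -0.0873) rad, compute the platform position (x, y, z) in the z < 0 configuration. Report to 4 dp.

(-0.1452, 0.0000, -0.4582)

centre 1 = (0.1707·cos0.0°, 0.1707·sin0.0°, -0.0707) = (0.1707, 0.0000, -0.0707)
arm 2 at φ=120.0°: ρ2 = 0.1996;  centre 2 = (-0.0998, 0.1729, 0.0087)
arm 3 at φ=240.0°: ρ3 = 0.1996;  centre 3 = (-0.0998, -0.1729, 0.0087)
subtract pairs → two planes through P
[-0.5410 0.3458 0.1589]·P = 0.0058;  [-0.5410 -0.3458 0.1589]·P = 0.0058
det = 0.3741;  x = -0.0107+0.2936z,  y = 0.0000+0.0000z
sphere 1 gives Az²+Bz+C=0 with A=1.0862, B=0.0349, C=-0.2121;  B²−4AC=0.9227;  roots -0.4582, 0.4261;  negative root z = -0.4582
x = -0.1452, y = 0.0000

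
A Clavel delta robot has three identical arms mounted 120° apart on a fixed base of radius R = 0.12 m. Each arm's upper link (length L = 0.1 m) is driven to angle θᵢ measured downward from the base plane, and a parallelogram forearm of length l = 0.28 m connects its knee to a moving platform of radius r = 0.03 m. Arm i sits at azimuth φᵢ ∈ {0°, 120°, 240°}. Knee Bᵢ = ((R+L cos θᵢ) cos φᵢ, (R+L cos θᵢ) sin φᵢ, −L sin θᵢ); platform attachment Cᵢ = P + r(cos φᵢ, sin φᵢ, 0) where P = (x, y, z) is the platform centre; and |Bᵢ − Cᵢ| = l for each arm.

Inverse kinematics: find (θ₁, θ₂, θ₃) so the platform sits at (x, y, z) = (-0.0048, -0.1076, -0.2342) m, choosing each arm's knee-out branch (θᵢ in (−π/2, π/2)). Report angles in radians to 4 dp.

θ₁ = 0.5239, θ₂ = 1.0473, θ₃ = -0.2620

rotate P by −φ1: (-0.0048, -0.1076, -0.2342)
  A cos θ + B sin θ = C:  0.0948·cos θ + -0.2342·sin θ = -0.0351
  γ=atan2(-0.2342,0.0948)=-1.1862;  ψ=arccos(-0.1388)=1.7101;  θ1=γ+ψ≈0.5239
arm 2 (φ=120.0°): x'=-0.0908, y'=0.0580
  A cos θ + B sin θ = C:  0.1808·cos θ + -0.2342·sin θ = -0.1125
  θ2 = atan2(B,A) + arccos(C/0.2959) = 1.0473
rotate P by −φ3: (0.0956, 0.0496, -0.2342)
  e−x'=-0.0056;  (l²−L²−(e−x')²−y'²−z²)/2L = 0.0553
  √(A²+B²)=0.2343;  θ3 = -1.5946+1.3326 ≈ -0.2620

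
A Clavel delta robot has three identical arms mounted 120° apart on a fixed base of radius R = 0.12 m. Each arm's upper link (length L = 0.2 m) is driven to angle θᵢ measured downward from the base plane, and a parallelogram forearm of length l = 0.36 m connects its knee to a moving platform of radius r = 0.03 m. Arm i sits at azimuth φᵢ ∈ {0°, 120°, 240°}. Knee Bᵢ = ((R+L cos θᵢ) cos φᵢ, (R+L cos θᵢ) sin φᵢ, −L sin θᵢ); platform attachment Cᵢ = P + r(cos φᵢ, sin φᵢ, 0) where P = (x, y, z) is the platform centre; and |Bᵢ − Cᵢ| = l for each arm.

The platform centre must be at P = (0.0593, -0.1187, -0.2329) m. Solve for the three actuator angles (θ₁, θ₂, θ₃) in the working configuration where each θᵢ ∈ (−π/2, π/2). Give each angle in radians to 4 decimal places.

arm 1 (φ=0.0°): x'=0.0593, y'=-0.1187
  e−x'=0.0307;  (l²−L²−(e−x')²−y'²−z²)/2L = 0.0508
  θ1 = atan2(B,A) + arccos(C/0.2349) = -0.0870
φ2=120.0° → target in arm frame (-0.1324, 0.0080)
  A cos θ + B sin θ = C:  0.2224·cos θ + -0.2329·sin θ = -0.0355
  √(A²+B²)=0.3221;  θ2 = -0.8083+1.6812 ≈ 0.8728
arm 3 (φ=240.0°): x'=0.0731, y'=0.1107
  A cos θ + B sin θ = C:  0.0169·cos θ + -0.2329·sin θ = 0.0570
  γ=atan2(-0.2329,0.0169)=-1.4986;  ψ=arccos(0.2443)=1.3240;  θ3=γ+ψ≈-0.1746

θ₁ = -0.0870, θ₂ = 0.8728, θ₃ = -0.1746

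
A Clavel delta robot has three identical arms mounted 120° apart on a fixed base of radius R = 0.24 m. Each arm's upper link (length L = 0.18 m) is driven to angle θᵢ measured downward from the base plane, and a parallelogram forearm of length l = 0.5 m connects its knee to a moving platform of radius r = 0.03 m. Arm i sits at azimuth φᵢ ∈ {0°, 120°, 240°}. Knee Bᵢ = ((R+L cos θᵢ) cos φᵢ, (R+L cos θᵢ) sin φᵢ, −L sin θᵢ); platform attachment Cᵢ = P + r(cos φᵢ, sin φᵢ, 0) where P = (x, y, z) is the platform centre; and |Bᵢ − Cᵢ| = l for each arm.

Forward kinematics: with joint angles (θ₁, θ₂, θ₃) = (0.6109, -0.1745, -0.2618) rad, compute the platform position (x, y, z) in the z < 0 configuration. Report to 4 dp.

(-0.0933, -0.0065, -0.3195)

O1 = (0.3574·cos0.0°, 0.3574·sin0.0°, -0.1032) = (0.3574, 0.0000, -0.1032)
arm 2 at φ=120.0°: (R−r)+L cos θ2 = 0.3873;  O2 = (-0.1936, 0.3354, 0.0313)
O3 = (0.3839·cos240.0°, 0.3839·sin240.0°, 0.0466) = (-0.1919, -0.3324, 0.0466)
subtract pairs → two planes through P
[-1.1022 0.6708 0.2690]·P = 0.0125;  [-1.0988 -0.6649 0.2997]·P = 0.0111
det = 1.4698;  x = -0.0107+0.2584z,  y = 0.0010+0.0236z
sphere 1 gives Az²+Bz+C=0 with A=1.0674, B=0.0162, C=-0.1038;  B²−4AC=0.4434;  roots -0.3195, 0.3043;  negative root z = -0.3195
x = -0.0933, y = -0.0065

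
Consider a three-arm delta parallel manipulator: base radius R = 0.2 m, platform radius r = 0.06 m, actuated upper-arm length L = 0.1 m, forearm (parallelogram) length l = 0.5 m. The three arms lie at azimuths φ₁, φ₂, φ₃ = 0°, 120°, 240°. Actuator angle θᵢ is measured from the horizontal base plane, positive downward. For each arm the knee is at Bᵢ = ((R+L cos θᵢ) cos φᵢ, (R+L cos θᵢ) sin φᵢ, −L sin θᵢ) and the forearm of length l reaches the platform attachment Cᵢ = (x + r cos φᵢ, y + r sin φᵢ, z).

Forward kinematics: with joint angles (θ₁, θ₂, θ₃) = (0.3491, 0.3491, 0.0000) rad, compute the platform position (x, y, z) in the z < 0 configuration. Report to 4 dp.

φ1=0.0°: virtual centre (0.2340, 0.0000, -0.0342), radius l
S2 = (0.2340·cos120.0°, 0.2340·sin120.0°, -0.0342) = (-0.1170, 0.2026, -0.0342)
S3 = (0.2400·cos240.0°, 0.2400·sin240.0°, 0.0000) = (-0.1200, -0.2078, 0.0000)
eliminate P² terms by subtracting sphere 1 from 2 and 3
linear system: -0.7019x+0.4052y = 0.0000−0.0000z; -0.7079x+-0.4157y = 0.0017−0.0684z
det = 0.5787;  x = -0.0012+0.0479z,  y = -0.0020+0.0830z
into |P−S₁|² = l²: 1.0092z² + 0.0455z + -0.1935 = 0;  Δ = 0.7833;  z = -0.4611 or 0.4159 → z<0 root = -0.4611
x = -0.0233, y = -0.0403

(-0.0233, -0.0403, -0.4611)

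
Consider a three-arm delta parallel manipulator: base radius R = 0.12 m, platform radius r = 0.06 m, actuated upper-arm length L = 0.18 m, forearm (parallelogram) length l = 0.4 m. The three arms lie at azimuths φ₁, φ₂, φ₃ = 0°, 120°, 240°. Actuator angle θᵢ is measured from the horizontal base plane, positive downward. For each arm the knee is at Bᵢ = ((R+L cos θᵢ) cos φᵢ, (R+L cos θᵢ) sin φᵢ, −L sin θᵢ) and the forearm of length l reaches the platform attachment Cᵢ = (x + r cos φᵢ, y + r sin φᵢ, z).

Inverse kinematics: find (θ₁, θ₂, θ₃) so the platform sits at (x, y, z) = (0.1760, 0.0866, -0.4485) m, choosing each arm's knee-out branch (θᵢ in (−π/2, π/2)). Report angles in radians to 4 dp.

θ₁ = 0.3494, θ₂ = 0.9599, θ₃ = 1.3091

rotate P by −φ1: (0.1760, 0.0866, -0.4485)
  A=-0.1160, B=-0.4485, C=(l²−L²−A²−y'²−z²)/(2L)=-0.2625
  θ1 = atan2(B,A) + arccos(C/0.4633) = 0.3494
arm 2 (φ=120.0°): x'=-0.0130, y'=-0.1957
  A=0.0730, B=-0.4485, C=(l²−L²−A²−y'²−z²)/(2L)=-0.3255
  θ2 = atan2(B,A) + arccos(C/0.4544) = 0.9599
arm 3 (φ=240.0°): x'=-0.1630, y'=0.1091
  e−x'=0.2230;  (l²−L²−(e−x')²−y'²−z²)/2L = -0.3755
  γ=atan2(-0.4485,0.2230)=-1.1094;  ψ=arccos(-0.7497)=2.4184;  θ3=γ+ψ≈1.3091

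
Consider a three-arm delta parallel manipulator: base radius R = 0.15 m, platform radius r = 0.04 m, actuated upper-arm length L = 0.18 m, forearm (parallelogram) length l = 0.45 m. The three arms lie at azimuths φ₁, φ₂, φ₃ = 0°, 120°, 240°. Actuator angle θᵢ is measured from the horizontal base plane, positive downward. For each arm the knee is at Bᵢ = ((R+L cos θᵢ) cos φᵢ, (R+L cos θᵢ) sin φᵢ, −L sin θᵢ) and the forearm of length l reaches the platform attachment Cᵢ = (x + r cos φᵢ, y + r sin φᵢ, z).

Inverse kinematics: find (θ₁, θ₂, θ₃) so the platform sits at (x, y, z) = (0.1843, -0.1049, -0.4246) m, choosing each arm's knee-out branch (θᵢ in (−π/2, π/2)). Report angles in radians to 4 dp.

θ₁ = -0.0003, θ₂ = 1.2214, θ₃ = 0.6980

rotate P by −φ1: (0.1843, -0.1049, -0.4246)
  A cos θ + B sin θ = C:  -0.0743·cos θ + -0.4246·sin θ = -0.0742
  √(A²+B²)=0.4311;  θ1 = -1.7440+1.7438 ≈ -0.0003
φ2=120.0° → target in arm frame (-0.1830, -0.1072)
  A cos θ + B sin θ = C:  0.2930·cos θ + -0.4246·sin θ = -0.2987
  θ2 = atan2(B,A) + arccos(C/0.5159) = 1.2214
arm 3 (φ=240.0°): x'=-0.0013, y'=0.2121
  A=0.1113, B=-0.4246, C=(l²−L²−A²−y'²−z²)/(2L)=-0.1876
  γ=atan2(-0.4246,0.1113)=-1.3144;  ψ=arccos(-0.4274)=2.0124;  θ3=γ+ψ≈0.6980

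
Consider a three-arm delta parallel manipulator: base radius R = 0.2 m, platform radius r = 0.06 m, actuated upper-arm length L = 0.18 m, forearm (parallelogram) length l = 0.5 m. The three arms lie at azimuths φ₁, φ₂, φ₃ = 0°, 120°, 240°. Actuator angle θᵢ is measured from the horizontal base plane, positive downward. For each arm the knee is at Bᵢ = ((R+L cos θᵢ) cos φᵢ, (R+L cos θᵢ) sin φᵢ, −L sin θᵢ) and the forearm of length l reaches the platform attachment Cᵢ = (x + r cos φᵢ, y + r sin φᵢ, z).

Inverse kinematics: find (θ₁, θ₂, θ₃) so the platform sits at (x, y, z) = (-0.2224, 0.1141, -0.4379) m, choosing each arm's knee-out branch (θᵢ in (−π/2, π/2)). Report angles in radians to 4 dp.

θ₁ = 1.3090, θ₂ = -0.1746, θ₃ = 0.6107

φ1=0.0° → target in arm frame (-0.2224, 0.1141)
  e−x'=0.3624;  (l²−L²−(e−x')²−y'²−z²)/2L = -0.3292
  √(A²+B²)=0.5684;  θ1 = -0.8795+2.1885 ≈ 1.3090
arm 2 (φ=120.0°): x'=0.2100, y'=0.1356
  A cos θ + B sin θ = C:  -0.0700·cos θ + -0.4379·sin θ = 0.0071
  θ2 = atan2(B,A) + arccos(C/0.4435) = -0.1746
arm 3 (φ=240.0°): x'=0.0124, y'=-0.2497
  A=0.1276, B=-0.4379, C=(l²−L²−A²−y'²−z²)/(2L)=-0.1466
  γ=atan2(-0.4379,0.1276)=-1.2872;  ψ=arccos(-0.3214)=1.8980;  θ3=γ+ψ≈0.6107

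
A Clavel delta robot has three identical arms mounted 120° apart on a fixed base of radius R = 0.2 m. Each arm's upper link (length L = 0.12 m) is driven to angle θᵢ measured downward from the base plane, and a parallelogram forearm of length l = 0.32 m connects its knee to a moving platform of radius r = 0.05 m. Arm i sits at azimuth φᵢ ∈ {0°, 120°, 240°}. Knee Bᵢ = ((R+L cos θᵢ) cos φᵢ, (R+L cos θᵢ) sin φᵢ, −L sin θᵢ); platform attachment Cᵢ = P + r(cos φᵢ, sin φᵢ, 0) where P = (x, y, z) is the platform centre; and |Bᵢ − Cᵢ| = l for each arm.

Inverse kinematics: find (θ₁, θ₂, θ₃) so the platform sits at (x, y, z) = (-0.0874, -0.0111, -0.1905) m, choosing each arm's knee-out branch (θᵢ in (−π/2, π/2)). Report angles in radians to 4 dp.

θ₁ = 0.9599, θ₂ = -0.0867, θ₃ = -0.3490

arm 1 (φ=0.0°): x'=-0.0874, y'=-0.0111
  A cos θ + B sin θ = C:  0.2374·cos θ + -0.1905·sin θ = -0.0199
  √(A²+B²)=0.3044;  θ1 = -0.6762+1.6362 ≈ 0.9599
rotate P by −φ2: (0.0341, 0.0812, -0.1905)
  e−x'=0.1159;  (l²−L²−(e−x')²−y'²−z²)/2L = 0.1320
  √(A²+B²)=0.2230;  θ2 = -1.0242+0.9375 ≈ -0.0867
arm 3 (φ=240.0°): x'=0.0533, y'=-0.0701
  A cos θ + B sin θ = C:  0.0967·cos θ + -0.1905·sin θ = 0.1560
  γ=atan2(-0.1905,0.0967)=-1.1011;  ψ=arccos(0.7303)=0.7521;  θ3=γ+ψ≈-0.3490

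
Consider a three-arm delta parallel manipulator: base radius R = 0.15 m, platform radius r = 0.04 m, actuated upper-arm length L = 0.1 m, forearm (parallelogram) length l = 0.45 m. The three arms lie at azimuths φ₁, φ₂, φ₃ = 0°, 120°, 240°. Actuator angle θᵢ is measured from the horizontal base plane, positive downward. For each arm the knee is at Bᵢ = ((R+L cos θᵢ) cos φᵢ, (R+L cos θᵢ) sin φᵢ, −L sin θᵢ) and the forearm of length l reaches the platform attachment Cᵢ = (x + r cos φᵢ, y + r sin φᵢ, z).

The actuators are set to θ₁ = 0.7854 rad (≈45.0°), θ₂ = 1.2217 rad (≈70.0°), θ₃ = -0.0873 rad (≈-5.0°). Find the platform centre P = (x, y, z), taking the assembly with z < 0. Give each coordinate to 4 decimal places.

(-0.0263, -0.1662, -0.4341)

O1 = (0.1807·cos0.0°, 0.1807·sin0.0°, -0.0707) = (0.1807, 0.0000, -0.0707)
O2 = (0.1442·cos120.0°, 0.1442·sin120.0°, -0.0940) = (-0.0721, 0.1249, -0.0940)
φ3=240.0°: virtual centre (-0.1048, -0.1815, 0.0087), radius l
|O₂|²−|O₁|² = -0.0080;  |O₃|²−|O₁|² = 0.0064
plane₁₂: -0.5056x+0.2498y+-0.0465z = -0.0080
det = 0.3262;  x = 0.0041+0.0699z,  y = -0.0239+0.3277z
quadratic in z: (1.1122)z²+(0.1011)z+(-0.1657)=0, √Δ=0.8646 → z ∈ {-0.4341, 0.3432}; z = -0.4341 (taking z<0)
x = -0.0263, y = -0.1662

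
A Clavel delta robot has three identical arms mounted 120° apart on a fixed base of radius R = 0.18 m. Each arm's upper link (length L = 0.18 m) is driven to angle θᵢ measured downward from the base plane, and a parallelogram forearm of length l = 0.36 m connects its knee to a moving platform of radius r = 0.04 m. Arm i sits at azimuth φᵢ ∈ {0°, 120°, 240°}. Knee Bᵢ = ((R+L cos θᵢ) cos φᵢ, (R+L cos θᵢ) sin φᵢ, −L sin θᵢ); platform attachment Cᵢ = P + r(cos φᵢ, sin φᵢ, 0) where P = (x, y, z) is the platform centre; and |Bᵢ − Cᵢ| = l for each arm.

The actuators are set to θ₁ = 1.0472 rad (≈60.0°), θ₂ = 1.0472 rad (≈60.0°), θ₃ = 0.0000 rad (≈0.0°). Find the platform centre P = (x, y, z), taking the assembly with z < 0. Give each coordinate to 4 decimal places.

(-0.0704, -0.1220, -0.3123)

φ1=0.0°: virtual centre (0.2300, 0.0000, -0.1559), radius l
centre 2 = (0.2300·cos120.0°, 0.2300·sin120.0°, -0.1559) = (-0.1150, 0.1992, -0.1559)
arm 3 at φ=240.0°: ρ3 = 0.3200;  centre 3 = (-0.1600, -0.2771, 0.0000)
subtract pairs → two planes through P
linear system: -0.6900x+0.3984y = 0.0000−0.0000z; -0.7800x+-0.5543y = 0.0252−0.3118z
det = 0.6932;  x = -0.0145+0.1792z,  y = -0.0251+0.3103z
into |P−centre ₁|² = l²: 1.1284z² + 0.2086z + -0.0449 = 0;  Δ = 0.2462;  z = -0.3123 or 0.1274 → z<0 root = -0.3123
x = -0.0704, y = -0.1220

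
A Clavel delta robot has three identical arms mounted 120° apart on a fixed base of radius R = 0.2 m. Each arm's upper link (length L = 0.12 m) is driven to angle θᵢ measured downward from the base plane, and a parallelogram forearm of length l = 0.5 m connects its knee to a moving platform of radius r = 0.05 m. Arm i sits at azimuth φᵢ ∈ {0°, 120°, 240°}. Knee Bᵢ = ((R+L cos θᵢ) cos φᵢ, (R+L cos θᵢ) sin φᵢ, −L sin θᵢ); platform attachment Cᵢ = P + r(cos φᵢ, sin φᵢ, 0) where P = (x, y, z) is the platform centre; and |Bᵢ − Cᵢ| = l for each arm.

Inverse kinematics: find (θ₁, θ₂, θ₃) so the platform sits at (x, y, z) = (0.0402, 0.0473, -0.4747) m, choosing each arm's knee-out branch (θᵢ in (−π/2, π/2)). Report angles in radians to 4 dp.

arm 1 (φ=0.0°): x'=0.0402, y'=0.0473
  A=0.1098, B=-0.4747, C=(l²−L²−A²−y'²−z²)/(2L)=-0.0168
  γ=atan2(-0.4747,0.1098)=-1.3435;  ψ=arccos(-0.0345)=1.6053;  θ1=γ+ψ≈0.2618
φ2=120.0° → target in arm frame (0.0209, -0.0585)
  e−x'=0.1291;  (l²−L²−(e−x')²−y'²−z²)/2L = -0.0410
  θ2 = atan2(B,A) + arccos(C/0.4920) = 0.3490
rotate P by −φ3: (-0.0611, 0.0112, -0.4747)
  e−x'=0.2111;  (l²−L²−(e−x')²−y'²−z²)/2L = -0.1434
  γ=atan2(-0.4747,0.2111)=-1.1524;  ψ=arccos(-0.2760)=1.8504;  θ3=γ+ψ≈0.6980

θ₁ = 0.2618, θ₂ = 0.3490, θ₃ = 0.6980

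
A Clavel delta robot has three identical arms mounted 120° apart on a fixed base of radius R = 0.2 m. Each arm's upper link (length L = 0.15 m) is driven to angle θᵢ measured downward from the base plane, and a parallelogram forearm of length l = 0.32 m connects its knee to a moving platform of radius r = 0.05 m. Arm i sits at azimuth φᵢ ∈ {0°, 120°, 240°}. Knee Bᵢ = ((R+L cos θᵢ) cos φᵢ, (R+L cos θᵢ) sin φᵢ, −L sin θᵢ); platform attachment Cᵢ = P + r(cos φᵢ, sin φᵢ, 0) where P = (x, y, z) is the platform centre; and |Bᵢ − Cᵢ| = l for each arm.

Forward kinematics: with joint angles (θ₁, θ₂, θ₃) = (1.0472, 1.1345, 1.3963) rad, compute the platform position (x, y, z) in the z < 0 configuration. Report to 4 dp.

φ1=0.0°: virtual centre (0.2250, 0.0000, -0.1299), radius l
S2 = (0.2134·cos120.0°, 0.2134·sin120.0°, -0.1359) = (-0.1067, 0.1848, -0.1359)
φ3=240.0°: virtual centre (-0.0880, -0.1525, -0.1477), radius l
eliminate P² terms by subtracting sphere 1 from 2 and 3
plane₁₂: -0.6634x+0.3696y+-0.0121z = -0.0035
Cramer: x(z) = 0.0150-0.0389z;  y(z) = 0.0174-0.0371z
sphere 1 gives Az²+Bz+C=0 with A=1.0029, B=0.2748, C=-0.0411;  B²−4AC=0.2404;  roots -0.3815, 0.1074;  negative root z = -0.3815
x = 0.0298, y = 0.0316

(0.0298, 0.0316, -0.3815)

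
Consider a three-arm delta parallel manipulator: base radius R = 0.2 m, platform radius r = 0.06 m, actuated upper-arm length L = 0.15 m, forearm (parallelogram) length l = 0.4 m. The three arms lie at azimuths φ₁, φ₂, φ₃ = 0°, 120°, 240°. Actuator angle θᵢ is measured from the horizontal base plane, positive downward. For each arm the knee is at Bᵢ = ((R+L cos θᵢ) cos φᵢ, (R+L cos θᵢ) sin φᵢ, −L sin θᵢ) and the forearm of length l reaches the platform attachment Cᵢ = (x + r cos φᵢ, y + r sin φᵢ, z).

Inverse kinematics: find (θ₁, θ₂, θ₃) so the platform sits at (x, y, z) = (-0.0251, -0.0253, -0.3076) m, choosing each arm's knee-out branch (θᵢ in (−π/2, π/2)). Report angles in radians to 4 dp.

arm 1 (φ=0.0°): x'=-0.0251, y'=-0.0253
  A=0.1651, B=-0.3076, C=(l²−L²−A²−y'²−z²)/(2L)=0.0499
  γ=atan2(-0.3076,0.1651)=-1.0782;  ψ=arccos(0.1431)=1.4272;  θ1=γ+ψ≈0.3490
rotate P by −φ2: (-0.0094, 0.0344, -0.3076)
  A=0.1494, B=-0.3076, C=(l²−L²−A²−y'²−z²)/(2L)=0.0646
  θ2 = atan2(B,A) + arccos(C/0.3419) = 0.2619
rotate P by −φ3: (0.0345, -0.0091, -0.3076)
  A cos θ + B sin θ = C:  0.1055·cos θ + -0.3076·sin θ = 0.1055
  γ=atan2(-0.3076,0.1055)=-1.2403;  ψ=arccos(0.3245)=1.2403;  θ3=γ+ψ≈0.0000

θ₁ = 0.3490, θ₂ = 0.2619, θ₃ = 0.0000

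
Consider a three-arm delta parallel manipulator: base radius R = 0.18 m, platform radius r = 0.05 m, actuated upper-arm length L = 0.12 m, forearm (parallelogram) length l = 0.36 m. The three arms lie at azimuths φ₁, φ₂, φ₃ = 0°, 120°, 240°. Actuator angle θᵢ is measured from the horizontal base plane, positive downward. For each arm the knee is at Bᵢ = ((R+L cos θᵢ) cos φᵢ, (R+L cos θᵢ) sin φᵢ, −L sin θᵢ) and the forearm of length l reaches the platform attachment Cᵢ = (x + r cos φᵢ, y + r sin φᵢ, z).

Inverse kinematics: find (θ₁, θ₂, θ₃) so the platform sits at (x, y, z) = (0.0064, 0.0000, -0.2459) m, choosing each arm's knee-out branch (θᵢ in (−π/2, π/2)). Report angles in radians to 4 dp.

θ₁ = -0.1744, θ₂ = -0.0867, θ₃ = -0.0867

arm 1 (φ=0.0°): x'=0.0064, y'=0.0000
  A cos θ + B sin θ = C:  0.1236·cos θ + -0.2459·sin θ = 0.1644
  γ=atan2(-0.2459,0.1236)=-1.1050;  ψ=arccos(0.5974)=0.9306;  θ1=γ+ψ≈-0.1744
arm 2 (φ=120.0°): x'=-0.0032, y'=-0.0055
  e−x'=0.1332;  (l²−L²−(e−x')²−y'²−z²)/2L = 0.1540
  θ2 = atan2(B,A) + arccos(C/0.2797) = -0.0867
arm 3 (φ=240.0°): x'=-0.0032, y'=0.0055
  A cos θ + B sin θ = C:  0.1332·cos θ + -0.2459·sin θ = 0.1540
  θ3 = atan2(B,A) + arccos(C/0.2797) = -0.0867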